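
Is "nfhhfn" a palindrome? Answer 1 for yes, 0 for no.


Input: nfhhfn
Reversed: nfhhfn
  Compare pos 0 ('n') with pos 5 ('n'): match
  Compare pos 1 ('f') with pos 4 ('f'): match
  Compare pos 2 ('h') with pos 3 ('h'): match
Result: palindrome

1


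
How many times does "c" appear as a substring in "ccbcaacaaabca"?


Searching for "c" in "ccbcaacaaabca"
Scanning each position:
  Position 0: "c" => MATCH
  Position 1: "c" => MATCH
  Position 2: "b" => no
  Position 3: "c" => MATCH
  Position 4: "a" => no
  Position 5: "a" => no
  Position 6: "c" => MATCH
  Position 7: "a" => no
  Position 8: "a" => no
  Position 9: "a" => no
  Position 10: "b" => no
  Position 11: "c" => MATCH
  Position 12: "a" => no
Total occurrences: 5

5


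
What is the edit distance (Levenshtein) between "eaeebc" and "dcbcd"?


Computing edit distance: "eaeebc" -> "dcbcd"
DP table:
           d    c    b    c    d
      0    1    2    3    4    5
  e   1    1    2    3    4    5
  a   2    2    2    3    4    5
  e   3    3    3    3    4    5
  e   4    4    4    4    4    5
  b   5    5    5    4    5    5
  c   6    6    5    5    4    5
Edit distance = dp[6][5] = 5

5


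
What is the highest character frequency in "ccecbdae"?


Input: ccecbdae
Character counts:
  'a': 1
  'b': 1
  'c': 3
  'd': 1
  'e': 2
Maximum frequency: 3

3


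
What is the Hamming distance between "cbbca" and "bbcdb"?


Comparing "cbbca" and "bbcdb" position by position:
  Position 0: 'c' vs 'b' => differ
  Position 1: 'b' vs 'b' => same
  Position 2: 'b' vs 'c' => differ
  Position 3: 'c' vs 'd' => differ
  Position 4: 'a' vs 'b' => differ
Total differences (Hamming distance): 4

4


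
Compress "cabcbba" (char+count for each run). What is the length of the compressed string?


Input: cabcbba
Runs:
  'c' x 1 => "c1"
  'a' x 1 => "a1"
  'b' x 1 => "b1"
  'c' x 1 => "c1"
  'b' x 2 => "b2"
  'a' x 1 => "a1"
Compressed: "c1a1b1c1b2a1"
Compressed length: 12

12


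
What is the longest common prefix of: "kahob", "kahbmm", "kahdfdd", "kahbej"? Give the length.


Words: kahob, kahbmm, kahdfdd, kahbej
  Position 0: all 'k' => match
  Position 1: all 'a' => match
  Position 2: all 'h' => match
  Position 3: ('o', 'b', 'd', 'b') => mismatch, stop
LCP = "kah" (length 3)

3


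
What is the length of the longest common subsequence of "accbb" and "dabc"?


LCS of "accbb" and "dabc"
DP table:
           d    a    b    c
      0    0    0    0    0
  a   0    0    1    1    1
  c   0    0    1    1    2
  c   0    0    1    1    2
  b   0    0    1    2    2
  b   0    0    1    2    2
LCS length = dp[5][4] = 2

2


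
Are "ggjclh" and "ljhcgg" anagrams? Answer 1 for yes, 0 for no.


Strings: "ggjclh", "ljhcgg"
Sorted first:  cgghjl
Sorted second: cgghjl
Sorted forms match => anagrams

1


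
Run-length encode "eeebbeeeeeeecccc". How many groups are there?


Input: eeebbeeeeeeecccc
Scanning for consecutive runs:
  Group 1: 'e' x 3 (positions 0-2)
  Group 2: 'b' x 2 (positions 3-4)
  Group 3: 'e' x 7 (positions 5-11)
  Group 4: 'c' x 4 (positions 12-15)
Total groups: 4

4


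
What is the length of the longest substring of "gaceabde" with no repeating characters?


Input: "gaceabde"
Sliding window (track last position of each char):
  Position 0 ('g'): window [0,0] length 1 -- new best
  Position 1 ('a'): window [0,1] length 2 -- new best
  Position 2 ('c'): window [0,2] length 3 -- new best
  Position 3 ('e'): window [0,3] length 4 -- new best
  Position 4 ('a'): repeat (last at 1), move window start to 2
  Position 4 ('a'): window [2,4] length 3
  Position 5 ('b'): window [2,5] length 4
  Position 6 ('d'): window [2,6] length 5 -- new best
  Position 7 ('e'): repeat (last at 3), move window start to 4
  Position 7 ('e'): window [4,7] length 4
Longest substring with no repeats: "ceabd" with length 5

5


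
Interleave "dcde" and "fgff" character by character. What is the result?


Interleaving "dcde" and "fgff":
  Position 0: 'd' from first, 'f' from second => "df"
  Position 1: 'c' from first, 'g' from second => "cg"
  Position 2: 'd' from first, 'f' from second => "df"
  Position 3: 'e' from first, 'f' from second => "ef"
Result: dfcgdfef

dfcgdfef


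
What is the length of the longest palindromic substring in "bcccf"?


Input: "bcccf"
Checking substrings for palindromes:
  [1:4] "ccc" (len 3) => palindrome
  [1:3] "cc" (len 2) => palindrome
  [2:4] "cc" (len 2) => palindrome
Longest palindromic substring: "ccc" with length 3

3


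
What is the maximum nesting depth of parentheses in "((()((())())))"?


Input: "((()((())())))"
Tracking depth:
  Position 0 '(': depth becomes 1
  Position 1 '(': depth becomes 2
  Position 2 '(': depth becomes 3
  Position 3 ')': depth becomes 2
  Position 4 '(': depth becomes 3
  Position 5 '(': depth becomes 4
  Position 6 '(': depth becomes 5
  Position 7 ')': depth becomes 4
  Position 8 ')': depth becomes 3
  Position 9 '(': depth becomes 4
  Position 10 ')': depth becomes 3
  Position 11 ')': depth becomes 2
  Position 12 ')': depth becomes 1
  Position 13 ')': depth becomes 0
Maximum depth reached: 5

5


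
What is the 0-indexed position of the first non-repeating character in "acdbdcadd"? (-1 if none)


Input: acdbdcadd
Character frequencies:
  'a': 2
  'b': 1
  'c': 2
  'd': 4
Scanning left to right for freq == 1:
  Position 0 ('a'): freq=2, skip
  Position 1 ('c'): freq=2, skip
  Position 2 ('d'): freq=4, skip
  Position 3 ('b'): unique! => answer = 3

3


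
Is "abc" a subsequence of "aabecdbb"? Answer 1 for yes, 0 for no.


Check if "abc" is a subsequence of "aabecdbb"
Greedy scan:
  Position 0 ('a'): matches sub[0] = 'a'
  Position 1 ('a'): no match needed
  Position 2 ('b'): matches sub[1] = 'b'
  Position 3 ('e'): no match needed
  Position 4 ('c'): matches sub[2] = 'c'
  Position 5 ('d'): no match needed
  Position 6 ('b'): no match needed
  Position 7 ('b'): no match needed
All 3 characters matched => is a subsequence

1


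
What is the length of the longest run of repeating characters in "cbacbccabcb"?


Input: "cbacbccabcb"
Scanning for longest run:
  Position 1 ('b'): new char, reset run to 1
  Position 2 ('a'): new char, reset run to 1
  Position 3 ('c'): new char, reset run to 1
  Position 4 ('b'): new char, reset run to 1
  Position 5 ('c'): new char, reset run to 1
  Position 6 ('c'): continues run of 'c', length=2
  Position 7 ('a'): new char, reset run to 1
  Position 8 ('b'): new char, reset run to 1
  Position 9 ('c'): new char, reset run to 1
  Position 10 ('b'): new char, reset run to 1
Longest run: 'c' with length 2

2


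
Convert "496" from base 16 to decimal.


Input: "496" in base 16
Positional expansion:
  Digit '4' (value 4) x 16^2 = 1024
  Digit '9' (value 9) x 16^1 = 144
  Digit '6' (value 6) x 16^0 = 6
Sum = 1174

1174


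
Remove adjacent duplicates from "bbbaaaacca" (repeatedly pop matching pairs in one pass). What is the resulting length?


Input: bbbaaaacca
Stack-based adjacent duplicate removal:
  Read 'b': push. Stack: b
  Read 'b': matches stack top 'b' => pop. Stack: (empty)
  Read 'b': push. Stack: b
  Read 'a': push. Stack: ba
  Read 'a': matches stack top 'a' => pop. Stack: b
  Read 'a': push. Stack: ba
  Read 'a': matches stack top 'a' => pop. Stack: b
  Read 'c': push. Stack: bc
  Read 'c': matches stack top 'c' => pop. Stack: b
  Read 'a': push. Stack: ba
Final stack: "ba" (length 2)

2


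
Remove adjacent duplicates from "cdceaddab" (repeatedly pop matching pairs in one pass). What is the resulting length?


Input: cdceaddab
Stack-based adjacent duplicate removal:
  Read 'c': push. Stack: c
  Read 'd': push. Stack: cd
  Read 'c': push. Stack: cdc
  Read 'e': push. Stack: cdce
  Read 'a': push. Stack: cdcea
  Read 'd': push. Stack: cdcead
  Read 'd': matches stack top 'd' => pop. Stack: cdcea
  Read 'a': matches stack top 'a' => pop. Stack: cdce
  Read 'b': push. Stack: cdceb
Final stack: "cdceb" (length 5)

5


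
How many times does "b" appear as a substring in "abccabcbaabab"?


Searching for "b" in "abccabcbaabab"
Scanning each position:
  Position 0: "a" => no
  Position 1: "b" => MATCH
  Position 2: "c" => no
  Position 3: "c" => no
  Position 4: "a" => no
  Position 5: "b" => MATCH
  Position 6: "c" => no
  Position 7: "b" => MATCH
  Position 8: "a" => no
  Position 9: "a" => no
  Position 10: "b" => MATCH
  Position 11: "a" => no
  Position 12: "b" => MATCH
Total occurrences: 5

5


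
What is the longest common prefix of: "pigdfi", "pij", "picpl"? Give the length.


Words: pigdfi, pij, picpl
  Position 0: all 'p' => match
  Position 1: all 'i' => match
  Position 2: ('g', 'j', 'c') => mismatch, stop
LCP = "pi" (length 2)

2


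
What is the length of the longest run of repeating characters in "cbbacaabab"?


Input: "cbbacaabab"
Scanning for longest run:
  Position 1 ('b'): new char, reset run to 1
  Position 2 ('b'): continues run of 'b', length=2
  Position 3 ('a'): new char, reset run to 1
  Position 4 ('c'): new char, reset run to 1
  Position 5 ('a'): new char, reset run to 1
  Position 6 ('a'): continues run of 'a', length=2
  Position 7 ('b'): new char, reset run to 1
  Position 8 ('a'): new char, reset run to 1
  Position 9 ('b'): new char, reset run to 1
Longest run: 'b' with length 2

2


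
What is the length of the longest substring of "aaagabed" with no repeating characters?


Input: "aaagabed"
Sliding window (track last position of each char):
  Position 0 ('a'): window [0,0] length 1 -- new best
  Position 1 ('a'): repeat (last at 0), move window start to 1
  Position 1 ('a'): window [1,1] length 1
  Position 2 ('a'): repeat (last at 1), move window start to 2
  Position 2 ('a'): window [2,2] length 1
  Position 3 ('g'): window [2,3] length 2 -- new best
  Position 4 ('a'): repeat (last at 2), move window start to 3
  Position 4 ('a'): window [3,4] length 2
  Position 5 ('b'): window [3,5] length 3 -- new best
  Position 6 ('e'): window [3,6] length 4 -- new best
  Position 7 ('d'): window [3,7] length 5 -- new best
Longest substring with no repeats: "gabed" with length 5

5


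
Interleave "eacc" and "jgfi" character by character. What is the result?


Interleaving "eacc" and "jgfi":
  Position 0: 'e' from first, 'j' from second => "ej"
  Position 1: 'a' from first, 'g' from second => "ag"
  Position 2: 'c' from first, 'f' from second => "cf"
  Position 3: 'c' from first, 'i' from second => "ci"
Result: ejagcfci

ejagcfci


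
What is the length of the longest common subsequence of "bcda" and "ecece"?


LCS of "bcda" and "ecece"
DP table:
           e    c    e    c    e
      0    0    0    0    0    0
  b   0    0    0    0    0    0
  c   0    0    1    1    1    1
  d   0    0    1    1    1    1
  a   0    0    1    1    1    1
LCS length = dp[4][5] = 1

1


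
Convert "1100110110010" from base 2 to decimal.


Input: "1100110110010" in base 2
Positional expansion:
  Digit '1' (value 1) x 2^12 = 4096
  Digit '1' (value 1) x 2^11 = 2048
  Digit '0' (value 0) x 2^10 = 0
  Digit '0' (value 0) x 2^9 = 0
  Digit '1' (value 1) x 2^8 = 256
  Digit '1' (value 1) x 2^7 = 128
  Digit '0' (value 0) x 2^6 = 0
  Digit '1' (value 1) x 2^5 = 32
  Digit '1' (value 1) x 2^4 = 16
  Digit '0' (value 0) x 2^3 = 0
  Digit '0' (value 0) x 2^2 = 0
  Digit '1' (value 1) x 2^1 = 2
  Digit '0' (value 0) x 2^0 = 0
Sum = 6578

6578


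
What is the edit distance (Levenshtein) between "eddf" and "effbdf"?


Computing edit distance: "eddf" -> "effbdf"
DP table:
           e    f    f    b    d    f
      0    1    2    3    4    5    6
  e   1    0    1    2    3    4    5
  d   2    1    1    2    3    3    4
  d   3    2    2    2    3    3    4
  f   4    3    2    2    3    4    3
Edit distance = dp[4][6] = 3

3


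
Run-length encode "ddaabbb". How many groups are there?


Input: ddaabbb
Scanning for consecutive runs:
  Group 1: 'd' x 2 (positions 0-1)
  Group 2: 'a' x 2 (positions 2-3)
  Group 3: 'b' x 3 (positions 4-6)
Total groups: 3

3


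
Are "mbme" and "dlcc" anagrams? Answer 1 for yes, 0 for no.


Strings: "mbme", "dlcc"
Sorted first:  bemm
Sorted second: ccdl
Differ at position 0: 'b' vs 'c' => not anagrams

0


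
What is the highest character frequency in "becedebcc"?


Input: becedebcc
Character counts:
  'b': 2
  'c': 3
  'd': 1
  'e': 3
Maximum frequency: 3

3


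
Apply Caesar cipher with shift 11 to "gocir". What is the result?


Caesar cipher: shift "gocir" by 11
  'g' (pos 6) + 11 = pos 17 = 'r'
  'o' (pos 14) + 11 = pos 25 = 'z'
  'c' (pos 2) + 11 = pos 13 = 'n'
  'i' (pos 8) + 11 = pos 19 = 't'
  'r' (pos 17) + 11 = pos 2 = 'c'
Result: rzntc

rzntc


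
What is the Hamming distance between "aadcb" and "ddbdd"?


Comparing "aadcb" and "ddbdd" position by position:
  Position 0: 'a' vs 'd' => differ
  Position 1: 'a' vs 'd' => differ
  Position 2: 'd' vs 'b' => differ
  Position 3: 'c' vs 'd' => differ
  Position 4: 'b' vs 'd' => differ
Total differences (Hamming distance): 5

5


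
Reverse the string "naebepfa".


Input: naebepfa
Reading characters right to left:
  Position 7: 'a'
  Position 6: 'f'
  Position 5: 'p'
  Position 4: 'e'
  Position 3: 'b'
  Position 2: 'e'
  Position 1: 'a'
  Position 0: 'n'
Reversed: afpebean

afpebean


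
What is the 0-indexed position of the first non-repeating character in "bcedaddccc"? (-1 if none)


Input: bcedaddccc
Character frequencies:
  'a': 1
  'b': 1
  'c': 4
  'd': 3
  'e': 1
Scanning left to right for freq == 1:
  Position 0 ('b'): unique! => answer = 0

0


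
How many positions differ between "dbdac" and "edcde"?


Comparing "dbdac" and "edcde" position by position:
  Position 0: 'd' vs 'e' => DIFFER
  Position 1: 'b' vs 'd' => DIFFER
  Position 2: 'd' vs 'c' => DIFFER
  Position 3: 'a' vs 'd' => DIFFER
  Position 4: 'c' vs 'e' => DIFFER
Positions that differ: 5

5


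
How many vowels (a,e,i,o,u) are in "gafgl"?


Input: gafgl
Checking each character:
  'g' at position 0: consonant
  'a' at position 1: vowel (running total: 1)
  'f' at position 2: consonant
  'g' at position 3: consonant
  'l' at position 4: consonant
Total vowels: 1

1


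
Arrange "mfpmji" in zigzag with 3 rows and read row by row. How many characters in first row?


Zigzag "mfpmji" into 3 rows:
Placing characters:
  'm' => row 0
  'f' => row 1
  'p' => row 2
  'm' => row 1
  'j' => row 0
  'i' => row 1
Rows:
  Row 0: "mj"
  Row 1: "fmi"
  Row 2: "p"
First row length: 2

2


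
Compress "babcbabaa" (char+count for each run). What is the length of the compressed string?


Input: babcbabaa
Runs:
  'b' x 1 => "b1"
  'a' x 1 => "a1"
  'b' x 1 => "b1"
  'c' x 1 => "c1"
  'b' x 1 => "b1"
  'a' x 1 => "a1"
  'b' x 1 => "b1"
  'a' x 2 => "a2"
Compressed: "b1a1b1c1b1a1b1a2"
Compressed length: 16

16


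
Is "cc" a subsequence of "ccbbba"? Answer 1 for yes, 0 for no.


Check if "cc" is a subsequence of "ccbbba"
Greedy scan:
  Position 0 ('c'): matches sub[0] = 'c'
  Position 1 ('c'): matches sub[1] = 'c'
  Position 2 ('b'): no match needed
  Position 3 ('b'): no match needed
  Position 4 ('b'): no match needed
  Position 5 ('a'): no match needed
All 2 characters matched => is a subsequence

1


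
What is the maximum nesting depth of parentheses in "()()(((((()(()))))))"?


Input: "()()(((((()(()))))))"
Tracking depth:
  Position 0 '(': depth becomes 1
  Position 1 ')': depth becomes 0
  Position 2 '(': depth becomes 1
  Position 3 ')': depth becomes 0
  Position 4 '(': depth becomes 1
  Position 5 '(': depth becomes 2
  Position 6 '(': depth becomes 3
  Position 7 '(': depth becomes 4
  Position 8 '(': depth becomes 5
  Position 9 '(': depth becomes 6
  Position 10 ')': depth becomes 5
  Position 11 '(': depth becomes 6
  Position 12 '(': depth becomes 7
  Position 13 ')': depth becomes 6
  Position 14 ')': depth becomes 5
  Position 15 ')': depth becomes 4
  Position 16 ')': depth becomes 3
  Position 17 ')': depth becomes 2
  Position 18 ')': depth becomes 1
  Position 19 ')': depth becomes 0
Maximum depth reached: 7

7


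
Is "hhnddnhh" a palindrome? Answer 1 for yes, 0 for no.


Input: hhnddnhh
Reversed: hhnddnhh
  Compare pos 0 ('h') with pos 7 ('h'): match
  Compare pos 1 ('h') with pos 6 ('h'): match
  Compare pos 2 ('n') with pos 5 ('n'): match
  Compare pos 3 ('d') with pos 4 ('d'): match
Result: palindrome

1


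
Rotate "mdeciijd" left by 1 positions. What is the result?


Input: "mdeciijd", rotate left by 1
First 1 characters: "m"
Remaining characters: "deciijd"
Concatenate remaining + first: "deciijd" + "m" = "deciijdm"

deciijdm


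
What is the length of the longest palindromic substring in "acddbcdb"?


Input: "acddbcdb"
Checking substrings for palindromes:
  [2:4] "dd" (len 2) => palindrome
Longest palindromic substring: "dd" with length 2

2


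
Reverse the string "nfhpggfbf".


Input: nfhpggfbf
Reading characters right to left:
  Position 8: 'f'
  Position 7: 'b'
  Position 6: 'f'
  Position 5: 'g'
  Position 4: 'g'
  Position 3: 'p'
  Position 2: 'h'
  Position 1: 'f'
  Position 0: 'n'
Reversed: fbfggphfn

fbfggphfn


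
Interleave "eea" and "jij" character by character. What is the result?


Interleaving "eea" and "jij":
  Position 0: 'e' from first, 'j' from second => "ej"
  Position 1: 'e' from first, 'i' from second => "ei"
  Position 2: 'a' from first, 'j' from second => "aj"
Result: ejeiaj

ejeiaj


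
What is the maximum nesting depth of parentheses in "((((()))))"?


Input: "((((()))))"
Tracking depth:
  Position 0 '(': depth becomes 1
  Position 1 '(': depth becomes 2
  Position 2 '(': depth becomes 3
  Position 3 '(': depth becomes 4
  Position 4 '(': depth becomes 5
  Position 5 ')': depth becomes 4
  Position 6 ')': depth becomes 3
  Position 7 ')': depth becomes 2
  Position 8 ')': depth becomes 1
  Position 9 ')': depth becomes 0
Maximum depth reached: 5

5


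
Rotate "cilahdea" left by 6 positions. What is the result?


Input: "cilahdea", rotate left by 6
First 6 characters: "cilahd"
Remaining characters: "ea"
Concatenate remaining + first: "ea" + "cilahd" = "eacilahd"

eacilahd


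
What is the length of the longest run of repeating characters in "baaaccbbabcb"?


Input: "baaaccbbabcb"
Scanning for longest run:
  Position 1 ('a'): new char, reset run to 1
  Position 2 ('a'): continues run of 'a', length=2
  Position 3 ('a'): continues run of 'a', length=3
  Position 4 ('c'): new char, reset run to 1
  Position 5 ('c'): continues run of 'c', length=2
  Position 6 ('b'): new char, reset run to 1
  Position 7 ('b'): continues run of 'b', length=2
  Position 8 ('a'): new char, reset run to 1
  Position 9 ('b'): new char, reset run to 1
  Position 10 ('c'): new char, reset run to 1
  Position 11 ('b'): new char, reset run to 1
Longest run: 'a' with length 3

3


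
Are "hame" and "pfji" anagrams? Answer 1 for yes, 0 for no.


Strings: "hame", "pfji"
Sorted first:  aehm
Sorted second: fijp
Differ at position 0: 'a' vs 'f' => not anagrams

0


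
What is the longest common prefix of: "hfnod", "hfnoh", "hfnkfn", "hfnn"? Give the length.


Words: hfnod, hfnoh, hfnkfn, hfnn
  Position 0: all 'h' => match
  Position 1: all 'f' => match
  Position 2: all 'n' => match
  Position 3: ('o', 'o', 'k', 'n') => mismatch, stop
LCP = "hfn" (length 3)

3


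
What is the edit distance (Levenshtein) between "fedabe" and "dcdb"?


Computing edit distance: "fedabe" -> "dcdb"
DP table:
           d    c    d    b
      0    1    2    3    4
  f   1    1    2    3    4
  e   2    2    2    3    4
  d   3    2    3    2    3
  a   4    3    3    3    3
  b   5    4    4    4    3
  e   6    5    5    5    4
Edit distance = dp[6][4] = 4

4


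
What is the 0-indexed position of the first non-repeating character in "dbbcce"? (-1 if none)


Input: dbbcce
Character frequencies:
  'b': 2
  'c': 2
  'd': 1
  'e': 1
Scanning left to right for freq == 1:
  Position 0 ('d'): unique! => answer = 0

0


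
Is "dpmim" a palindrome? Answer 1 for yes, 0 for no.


Input: dpmim
Reversed: mimpd
  Compare pos 0 ('d') with pos 4 ('m'): MISMATCH
  Compare pos 1 ('p') with pos 3 ('i'): MISMATCH
Result: not a palindrome

0


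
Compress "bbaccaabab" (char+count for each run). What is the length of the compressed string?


Input: bbaccaabab
Runs:
  'b' x 2 => "b2"
  'a' x 1 => "a1"
  'c' x 2 => "c2"
  'a' x 2 => "a2"
  'b' x 1 => "b1"
  'a' x 1 => "a1"
  'b' x 1 => "b1"
Compressed: "b2a1c2a2b1a1b1"
Compressed length: 14

14


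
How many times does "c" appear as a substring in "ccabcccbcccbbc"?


Searching for "c" in "ccabcccbcccbbc"
Scanning each position:
  Position 0: "c" => MATCH
  Position 1: "c" => MATCH
  Position 2: "a" => no
  Position 3: "b" => no
  Position 4: "c" => MATCH
  Position 5: "c" => MATCH
  Position 6: "c" => MATCH
  Position 7: "b" => no
  Position 8: "c" => MATCH
  Position 9: "c" => MATCH
  Position 10: "c" => MATCH
  Position 11: "b" => no
  Position 12: "b" => no
  Position 13: "c" => MATCH
Total occurrences: 9

9


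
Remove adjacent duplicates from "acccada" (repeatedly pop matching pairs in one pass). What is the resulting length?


Input: acccada
Stack-based adjacent duplicate removal:
  Read 'a': push. Stack: a
  Read 'c': push. Stack: ac
  Read 'c': matches stack top 'c' => pop. Stack: a
  Read 'c': push. Stack: ac
  Read 'a': push. Stack: aca
  Read 'd': push. Stack: acad
  Read 'a': push. Stack: acada
Final stack: "acada" (length 5)

5


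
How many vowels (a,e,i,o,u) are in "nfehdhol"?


Input: nfehdhol
Checking each character:
  'n' at position 0: consonant
  'f' at position 1: consonant
  'e' at position 2: vowel (running total: 1)
  'h' at position 3: consonant
  'd' at position 4: consonant
  'h' at position 5: consonant
  'o' at position 6: vowel (running total: 2)
  'l' at position 7: consonant
Total vowels: 2

2


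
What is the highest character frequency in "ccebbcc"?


Input: ccebbcc
Character counts:
  'b': 2
  'c': 4
  'e': 1
Maximum frequency: 4

4


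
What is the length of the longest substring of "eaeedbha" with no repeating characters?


Input: "eaeedbha"
Sliding window (track last position of each char):
  Position 0 ('e'): window [0,0] length 1 -- new best
  Position 1 ('a'): window [0,1] length 2 -- new best
  Position 2 ('e'): repeat (last at 0), move window start to 1
  Position 2 ('e'): window [1,2] length 2
  Position 3 ('e'): repeat (last at 2), move window start to 3
  Position 3 ('e'): window [3,3] length 1
  Position 4 ('d'): window [3,4] length 2
  Position 5 ('b'): window [3,5] length 3 -- new best
  Position 6 ('h'): window [3,6] length 4 -- new best
  Position 7 ('a'): window [3,7] length 5 -- new best
Longest substring with no repeats: "edbha" with length 5

5


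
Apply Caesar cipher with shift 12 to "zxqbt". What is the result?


Caesar cipher: shift "zxqbt" by 12
  'z' (pos 25) + 12 = pos 11 = 'l'
  'x' (pos 23) + 12 = pos 9 = 'j'
  'q' (pos 16) + 12 = pos 2 = 'c'
  'b' (pos 1) + 12 = pos 13 = 'n'
  't' (pos 19) + 12 = pos 5 = 'f'
Result: ljcnf

ljcnf


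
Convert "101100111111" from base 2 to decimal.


Input: "101100111111" in base 2
Positional expansion:
  Digit '1' (value 1) x 2^11 = 2048
  Digit '0' (value 0) x 2^10 = 0
  Digit '1' (value 1) x 2^9 = 512
  Digit '1' (value 1) x 2^8 = 256
  Digit '0' (value 0) x 2^7 = 0
  Digit '0' (value 0) x 2^6 = 0
  Digit '1' (value 1) x 2^5 = 32
  Digit '1' (value 1) x 2^4 = 16
  Digit '1' (value 1) x 2^3 = 8
  Digit '1' (value 1) x 2^2 = 4
  Digit '1' (value 1) x 2^1 = 2
  Digit '1' (value 1) x 2^0 = 1
Sum = 2879

2879


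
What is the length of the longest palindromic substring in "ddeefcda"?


Input: "ddeefcda"
Checking substrings for palindromes:
  [0:2] "dd" (len 2) => palindrome
  [2:4] "ee" (len 2) => palindrome
Longest palindromic substring: "dd" with length 2

2


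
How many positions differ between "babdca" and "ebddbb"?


Comparing "babdca" and "ebddbb" position by position:
  Position 0: 'b' vs 'e' => DIFFER
  Position 1: 'a' vs 'b' => DIFFER
  Position 2: 'b' vs 'd' => DIFFER
  Position 3: 'd' vs 'd' => same
  Position 4: 'c' vs 'b' => DIFFER
  Position 5: 'a' vs 'b' => DIFFER
Positions that differ: 5

5


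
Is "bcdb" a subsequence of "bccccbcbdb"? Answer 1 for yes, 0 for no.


Check if "bcdb" is a subsequence of "bccccbcbdb"
Greedy scan:
  Position 0 ('b'): matches sub[0] = 'b'
  Position 1 ('c'): matches sub[1] = 'c'
  Position 2 ('c'): no match needed
  Position 3 ('c'): no match needed
  Position 4 ('c'): no match needed
  Position 5 ('b'): no match needed
  Position 6 ('c'): no match needed
  Position 7 ('b'): no match needed
  Position 8 ('d'): matches sub[2] = 'd'
  Position 9 ('b'): matches sub[3] = 'b'
All 4 characters matched => is a subsequence

1


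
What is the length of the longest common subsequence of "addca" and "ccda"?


LCS of "addca" and "ccda"
DP table:
           c    c    d    a
      0    0    0    0    0
  a   0    0    0    0    1
  d   0    0    0    1    1
  d   0    0    0    1    1
  c   0    1    1    1    1
  a   0    1    1    1    2
LCS length = dp[5][4] = 2

2


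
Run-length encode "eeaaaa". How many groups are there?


Input: eeaaaa
Scanning for consecutive runs:
  Group 1: 'e' x 2 (positions 0-1)
  Group 2: 'a' x 4 (positions 2-5)
Total groups: 2

2


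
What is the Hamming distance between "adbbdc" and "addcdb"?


Comparing "adbbdc" and "addcdb" position by position:
  Position 0: 'a' vs 'a' => same
  Position 1: 'd' vs 'd' => same
  Position 2: 'b' vs 'd' => differ
  Position 3: 'b' vs 'c' => differ
  Position 4: 'd' vs 'd' => same
  Position 5: 'c' vs 'b' => differ
Total differences (Hamming distance): 3

3


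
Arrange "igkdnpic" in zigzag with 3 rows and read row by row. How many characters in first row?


Zigzag "igkdnpic" into 3 rows:
Placing characters:
  'i' => row 0
  'g' => row 1
  'k' => row 2
  'd' => row 1
  'n' => row 0
  'p' => row 1
  'i' => row 2
  'c' => row 1
Rows:
  Row 0: "in"
  Row 1: "gdpc"
  Row 2: "ki"
First row length: 2

2


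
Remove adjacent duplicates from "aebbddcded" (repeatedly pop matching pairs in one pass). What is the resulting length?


Input: aebbddcded
Stack-based adjacent duplicate removal:
  Read 'a': push. Stack: a
  Read 'e': push. Stack: ae
  Read 'b': push. Stack: aeb
  Read 'b': matches stack top 'b' => pop. Stack: ae
  Read 'd': push. Stack: aed
  Read 'd': matches stack top 'd' => pop. Stack: ae
  Read 'c': push. Stack: aec
  Read 'd': push. Stack: aecd
  Read 'e': push. Stack: aecde
  Read 'd': push. Stack: aecded
Final stack: "aecded" (length 6)

6


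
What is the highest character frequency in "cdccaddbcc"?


Input: cdccaddbcc
Character counts:
  'a': 1
  'b': 1
  'c': 5
  'd': 3
Maximum frequency: 5

5


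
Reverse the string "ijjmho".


Input: ijjmho
Reading characters right to left:
  Position 5: 'o'
  Position 4: 'h'
  Position 3: 'm'
  Position 2: 'j'
  Position 1: 'j'
  Position 0: 'i'
Reversed: ohmjji

ohmjji


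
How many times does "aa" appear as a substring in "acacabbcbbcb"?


Searching for "aa" in "acacabbcbbcb"
Scanning each position:
  Position 0: "ac" => no
  Position 1: "ca" => no
  Position 2: "ac" => no
  Position 3: "ca" => no
  Position 4: "ab" => no
  Position 5: "bb" => no
  Position 6: "bc" => no
  Position 7: "cb" => no
  Position 8: "bb" => no
  Position 9: "bc" => no
  Position 10: "cb" => no
Total occurrences: 0

0


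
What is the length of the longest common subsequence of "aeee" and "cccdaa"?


LCS of "aeee" and "cccdaa"
DP table:
           c    c    c    d    a    a
      0    0    0    0    0    0    0
  a   0    0    0    0    0    1    1
  e   0    0    0    0    0    1    1
  e   0    0    0    0    0    1    1
  e   0    0    0    0    0    1    1
LCS length = dp[4][6] = 1

1


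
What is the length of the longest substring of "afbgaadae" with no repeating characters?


Input: "afbgaadae"
Sliding window (track last position of each char):
  Position 0 ('a'): window [0,0] length 1 -- new best
  Position 1 ('f'): window [0,1] length 2 -- new best
  Position 2 ('b'): window [0,2] length 3 -- new best
  Position 3 ('g'): window [0,3] length 4 -- new best
  Position 4 ('a'): repeat (last at 0), move window start to 1
  Position 4 ('a'): window [1,4] length 4
  Position 5 ('a'): repeat (last at 4), move window start to 5
  Position 5 ('a'): window [5,5] length 1
  Position 6 ('d'): window [5,6] length 2
  Position 7 ('a'): repeat (last at 5), move window start to 6
  Position 7 ('a'): window [6,7] length 2
  Position 8 ('e'): window [6,8] length 3
Longest substring with no repeats: "afbg" with length 4

4


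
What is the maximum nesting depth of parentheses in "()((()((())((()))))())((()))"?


Input: "()((()((())((()))))())((()))"
Tracking depth:
  Position 0 '(': depth becomes 1
  Position 1 ')': depth becomes 0
  Position 2 '(': depth becomes 1
  Position 3 '(': depth becomes 2
  Position 4 '(': depth becomes 3
  Position 5 ')': depth becomes 2
  Position 6 '(': depth becomes 3
  Position 7 '(': depth becomes 4
  Position 8 '(': depth becomes 5
  Position 9 ')': depth becomes 4
  Position 10 ')': depth becomes 3
  Position 11 '(': depth becomes 4
  Position 12 '(': depth becomes 5
  Position 13 '(': depth becomes 6
  Position 14 ')': depth becomes 5
  Position 15 ')': depth becomes 4
  Position 16 ')': depth becomes 3
  Position 17 ')': depth becomes 2
  Position 18 ')': depth becomes 1
  Position 19 '(': depth becomes 2
  Position 20 ')': depth becomes 1
  Position 21 ')': depth becomes 0
  Position 22 '(': depth becomes 1
  Position 23 '(': depth becomes 2
  Position 24 '(': depth becomes 3
  Position 25 ')': depth becomes 2
  Position 26 ')': depth becomes 1
  Position 27 ')': depth becomes 0
Maximum depth reached: 6

6


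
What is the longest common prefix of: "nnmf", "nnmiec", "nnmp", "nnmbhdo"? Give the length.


Words: nnmf, nnmiec, nnmp, nnmbhdo
  Position 0: all 'n' => match
  Position 1: all 'n' => match
  Position 2: all 'm' => match
  Position 3: ('f', 'i', 'p', 'b') => mismatch, stop
LCP = "nnm" (length 3)

3


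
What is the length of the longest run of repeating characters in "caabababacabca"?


Input: "caabababacabca"
Scanning for longest run:
  Position 1 ('a'): new char, reset run to 1
  Position 2 ('a'): continues run of 'a', length=2
  Position 3 ('b'): new char, reset run to 1
  Position 4 ('a'): new char, reset run to 1
  Position 5 ('b'): new char, reset run to 1
  Position 6 ('a'): new char, reset run to 1
  Position 7 ('b'): new char, reset run to 1
  Position 8 ('a'): new char, reset run to 1
  Position 9 ('c'): new char, reset run to 1
  Position 10 ('a'): new char, reset run to 1
  Position 11 ('b'): new char, reset run to 1
  Position 12 ('c'): new char, reset run to 1
  Position 13 ('a'): new char, reset run to 1
Longest run: 'a' with length 2

2


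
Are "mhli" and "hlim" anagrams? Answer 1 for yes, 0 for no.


Strings: "mhli", "hlim"
Sorted first:  hilm
Sorted second: hilm
Sorted forms match => anagrams

1


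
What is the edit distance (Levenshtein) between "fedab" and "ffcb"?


Computing edit distance: "fedab" -> "ffcb"
DP table:
           f    f    c    b
      0    1    2    3    4
  f   1    0    1    2    3
  e   2    1    1    2    3
  d   3    2    2    2    3
  a   4    3    3    3    3
  b   5    4    4    4    3
Edit distance = dp[5][4] = 3

3


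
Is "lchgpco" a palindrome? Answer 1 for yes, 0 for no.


Input: lchgpco
Reversed: ocpghcl
  Compare pos 0 ('l') with pos 6 ('o'): MISMATCH
  Compare pos 1 ('c') with pos 5 ('c'): match
  Compare pos 2 ('h') with pos 4 ('p'): MISMATCH
Result: not a palindrome

0


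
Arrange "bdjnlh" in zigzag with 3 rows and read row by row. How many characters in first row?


Zigzag "bdjnlh" into 3 rows:
Placing characters:
  'b' => row 0
  'd' => row 1
  'j' => row 2
  'n' => row 1
  'l' => row 0
  'h' => row 1
Rows:
  Row 0: "bl"
  Row 1: "dnh"
  Row 2: "j"
First row length: 2

2


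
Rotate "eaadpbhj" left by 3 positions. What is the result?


Input: "eaadpbhj", rotate left by 3
First 3 characters: "eaa"
Remaining characters: "dpbhj"
Concatenate remaining + first: "dpbhj" + "eaa" = "dpbhjeaa"

dpbhjeaa


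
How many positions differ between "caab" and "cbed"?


Comparing "caab" and "cbed" position by position:
  Position 0: 'c' vs 'c' => same
  Position 1: 'a' vs 'b' => DIFFER
  Position 2: 'a' vs 'e' => DIFFER
  Position 3: 'b' vs 'd' => DIFFER
Positions that differ: 3

3


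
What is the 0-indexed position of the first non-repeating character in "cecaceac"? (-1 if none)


Input: cecaceac
Character frequencies:
  'a': 2
  'c': 4
  'e': 2
Scanning left to right for freq == 1:
  Position 0 ('c'): freq=4, skip
  Position 1 ('e'): freq=2, skip
  Position 2 ('c'): freq=4, skip
  Position 3 ('a'): freq=2, skip
  Position 4 ('c'): freq=4, skip
  Position 5 ('e'): freq=2, skip
  Position 6 ('a'): freq=2, skip
  Position 7 ('c'): freq=4, skip
  No unique character found => answer = -1

-1


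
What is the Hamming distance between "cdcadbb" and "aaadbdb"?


Comparing "cdcadbb" and "aaadbdb" position by position:
  Position 0: 'c' vs 'a' => differ
  Position 1: 'd' vs 'a' => differ
  Position 2: 'c' vs 'a' => differ
  Position 3: 'a' vs 'd' => differ
  Position 4: 'd' vs 'b' => differ
  Position 5: 'b' vs 'd' => differ
  Position 6: 'b' vs 'b' => same
Total differences (Hamming distance): 6

6


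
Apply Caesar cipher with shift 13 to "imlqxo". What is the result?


Caesar cipher: shift "imlqxo" by 13
  'i' (pos 8) + 13 = pos 21 = 'v'
  'm' (pos 12) + 13 = pos 25 = 'z'
  'l' (pos 11) + 13 = pos 24 = 'y'
  'q' (pos 16) + 13 = pos 3 = 'd'
  'x' (pos 23) + 13 = pos 10 = 'k'
  'o' (pos 14) + 13 = pos 1 = 'b'
Result: vzydkb

vzydkb


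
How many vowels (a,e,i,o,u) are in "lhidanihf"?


Input: lhidanihf
Checking each character:
  'l' at position 0: consonant
  'h' at position 1: consonant
  'i' at position 2: vowel (running total: 1)
  'd' at position 3: consonant
  'a' at position 4: vowel (running total: 2)
  'n' at position 5: consonant
  'i' at position 6: vowel (running total: 3)
  'h' at position 7: consonant
  'f' at position 8: consonant
Total vowels: 3

3


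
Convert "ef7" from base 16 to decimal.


Input: "ef7" in base 16
Positional expansion:
  Digit 'e' (value 14) x 16^2 = 3584
  Digit 'f' (value 15) x 16^1 = 240
  Digit '7' (value 7) x 16^0 = 7
Sum = 3831

3831


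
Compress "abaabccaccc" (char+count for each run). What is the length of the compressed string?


Input: abaabccaccc
Runs:
  'a' x 1 => "a1"
  'b' x 1 => "b1"
  'a' x 2 => "a2"
  'b' x 1 => "b1"
  'c' x 2 => "c2"
  'a' x 1 => "a1"
  'c' x 3 => "c3"
Compressed: "a1b1a2b1c2a1c3"
Compressed length: 14

14


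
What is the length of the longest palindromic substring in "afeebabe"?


Input: "afeebabe"
Checking substrings for palindromes:
  [3:8] "ebabe" (len 5) => palindrome
  [4:7] "bab" (len 3) => palindrome
  [2:4] "ee" (len 2) => palindrome
Longest palindromic substring: "ebabe" with length 5

5


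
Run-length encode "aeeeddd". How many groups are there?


Input: aeeeddd
Scanning for consecutive runs:
  Group 1: 'a' x 1 (positions 0-0)
  Group 2: 'e' x 3 (positions 1-3)
  Group 3: 'd' x 3 (positions 4-6)
Total groups: 3

3


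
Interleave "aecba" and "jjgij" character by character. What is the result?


Interleaving "aecba" and "jjgij":
  Position 0: 'a' from first, 'j' from second => "aj"
  Position 1: 'e' from first, 'j' from second => "ej"
  Position 2: 'c' from first, 'g' from second => "cg"
  Position 3: 'b' from first, 'i' from second => "bi"
  Position 4: 'a' from first, 'j' from second => "aj"
Result: ajejcgbiaj

ajejcgbiaj


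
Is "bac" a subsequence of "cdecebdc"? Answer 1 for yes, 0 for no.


Check if "bac" is a subsequence of "cdecebdc"
Greedy scan:
  Position 0 ('c'): no match needed
  Position 1 ('d'): no match needed
  Position 2 ('e'): no match needed
  Position 3 ('c'): no match needed
  Position 4 ('e'): no match needed
  Position 5 ('b'): matches sub[0] = 'b'
  Position 6 ('d'): no match needed
  Position 7 ('c'): no match needed
Only matched 1/3 characters => not a subsequence

0


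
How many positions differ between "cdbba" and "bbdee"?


Comparing "cdbba" and "bbdee" position by position:
  Position 0: 'c' vs 'b' => DIFFER
  Position 1: 'd' vs 'b' => DIFFER
  Position 2: 'b' vs 'd' => DIFFER
  Position 3: 'b' vs 'e' => DIFFER
  Position 4: 'a' vs 'e' => DIFFER
Positions that differ: 5

5


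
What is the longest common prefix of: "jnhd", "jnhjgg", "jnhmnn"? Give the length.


Words: jnhd, jnhjgg, jnhmnn
  Position 0: all 'j' => match
  Position 1: all 'n' => match
  Position 2: all 'h' => match
  Position 3: ('d', 'j', 'm') => mismatch, stop
LCP = "jnh" (length 3)

3


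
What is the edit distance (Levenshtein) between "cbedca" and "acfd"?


Computing edit distance: "cbedca" -> "acfd"
DP table:
           a    c    f    d
      0    1    2    3    4
  c   1    1    1    2    3
  b   2    2    2    2    3
  e   3    3    3    3    3
  d   4    4    4    4    3
  c   5    5    4    5    4
  a   6    5    5    5    5
Edit distance = dp[6][4] = 5

5


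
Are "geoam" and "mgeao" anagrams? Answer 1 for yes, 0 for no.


Strings: "geoam", "mgeao"
Sorted first:  aegmo
Sorted second: aegmo
Sorted forms match => anagrams

1


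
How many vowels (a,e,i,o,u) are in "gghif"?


Input: gghif
Checking each character:
  'g' at position 0: consonant
  'g' at position 1: consonant
  'h' at position 2: consonant
  'i' at position 3: vowel (running total: 1)
  'f' at position 4: consonant
Total vowels: 1

1


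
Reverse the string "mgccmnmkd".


Input: mgccmnmkd
Reading characters right to left:
  Position 8: 'd'
  Position 7: 'k'
  Position 6: 'm'
  Position 5: 'n'
  Position 4: 'm'
  Position 3: 'c'
  Position 2: 'c'
  Position 1: 'g'
  Position 0: 'm'
Reversed: dkmnmccgm

dkmnmccgm


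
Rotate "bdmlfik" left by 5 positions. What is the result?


Input: "bdmlfik", rotate left by 5
First 5 characters: "bdmlf"
Remaining characters: "ik"
Concatenate remaining + first: "ik" + "bdmlf" = "ikbdmlf"

ikbdmlf


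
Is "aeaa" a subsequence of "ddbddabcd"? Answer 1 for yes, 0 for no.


Check if "aeaa" is a subsequence of "ddbddabcd"
Greedy scan:
  Position 0 ('d'): no match needed
  Position 1 ('d'): no match needed
  Position 2 ('b'): no match needed
  Position 3 ('d'): no match needed
  Position 4 ('d'): no match needed
  Position 5 ('a'): matches sub[0] = 'a'
  Position 6 ('b'): no match needed
  Position 7 ('c'): no match needed
  Position 8 ('d'): no match needed
Only matched 1/4 characters => not a subsequence

0


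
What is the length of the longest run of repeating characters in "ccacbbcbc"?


Input: "ccacbbcbc"
Scanning for longest run:
  Position 1 ('c'): continues run of 'c', length=2
  Position 2 ('a'): new char, reset run to 1
  Position 3 ('c'): new char, reset run to 1
  Position 4 ('b'): new char, reset run to 1
  Position 5 ('b'): continues run of 'b', length=2
  Position 6 ('c'): new char, reset run to 1
  Position 7 ('b'): new char, reset run to 1
  Position 8 ('c'): new char, reset run to 1
Longest run: 'c' with length 2

2


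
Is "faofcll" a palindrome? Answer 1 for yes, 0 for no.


Input: faofcll
Reversed: llcfoaf
  Compare pos 0 ('f') with pos 6 ('l'): MISMATCH
  Compare pos 1 ('a') with pos 5 ('l'): MISMATCH
  Compare pos 2 ('o') with pos 4 ('c'): MISMATCH
Result: not a palindrome

0


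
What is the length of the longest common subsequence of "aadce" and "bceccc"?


LCS of "aadce" and "bceccc"
DP table:
           b    c    e    c    c    c
      0    0    0    0    0    0    0
  a   0    0    0    0    0    0    0
  a   0    0    0    0    0    0    0
  d   0    0    0    0    0    0    0
  c   0    0    1    1    1    1    1
  e   0    0    1    2    2    2    2
LCS length = dp[5][6] = 2

2


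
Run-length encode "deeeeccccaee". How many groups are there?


Input: deeeeccccaee
Scanning for consecutive runs:
  Group 1: 'd' x 1 (positions 0-0)
  Group 2: 'e' x 4 (positions 1-4)
  Group 3: 'c' x 4 (positions 5-8)
  Group 4: 'a' x 1 (positions 9-9)
  Group 5: 'e' x 2 (positions 10-11)
Total groups: 5

5
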